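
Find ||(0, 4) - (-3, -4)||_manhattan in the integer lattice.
11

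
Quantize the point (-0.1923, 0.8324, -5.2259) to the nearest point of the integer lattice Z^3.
(0, 1, -5)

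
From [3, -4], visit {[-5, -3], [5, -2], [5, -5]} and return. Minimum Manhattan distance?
26
(one optimal route: (3, -4) → (-5, -3) → (5, -2) → (5, -5) → (3, -4))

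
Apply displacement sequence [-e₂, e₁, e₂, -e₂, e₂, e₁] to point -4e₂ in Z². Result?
(2, -4)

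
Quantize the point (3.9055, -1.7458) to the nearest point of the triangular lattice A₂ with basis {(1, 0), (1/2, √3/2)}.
(4, -1.732)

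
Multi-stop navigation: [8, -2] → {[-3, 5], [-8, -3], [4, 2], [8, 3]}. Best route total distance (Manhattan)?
33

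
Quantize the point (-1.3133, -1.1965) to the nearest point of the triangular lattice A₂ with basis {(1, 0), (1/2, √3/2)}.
(-1.5, -0.866)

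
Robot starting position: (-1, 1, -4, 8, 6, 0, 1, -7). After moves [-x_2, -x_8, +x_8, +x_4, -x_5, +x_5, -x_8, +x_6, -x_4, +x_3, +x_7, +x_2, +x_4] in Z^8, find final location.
(-1, 1, -3, 9, 6, 1, 2, -8)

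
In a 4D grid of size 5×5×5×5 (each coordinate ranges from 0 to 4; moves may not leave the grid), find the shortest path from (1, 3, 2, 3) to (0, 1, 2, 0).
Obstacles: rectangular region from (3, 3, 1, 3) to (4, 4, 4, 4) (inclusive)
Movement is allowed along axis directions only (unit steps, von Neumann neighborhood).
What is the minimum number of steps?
6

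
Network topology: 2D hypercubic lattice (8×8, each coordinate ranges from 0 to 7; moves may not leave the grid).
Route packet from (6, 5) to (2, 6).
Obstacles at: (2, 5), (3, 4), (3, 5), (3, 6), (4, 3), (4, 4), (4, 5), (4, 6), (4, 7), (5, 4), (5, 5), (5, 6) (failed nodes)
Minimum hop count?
13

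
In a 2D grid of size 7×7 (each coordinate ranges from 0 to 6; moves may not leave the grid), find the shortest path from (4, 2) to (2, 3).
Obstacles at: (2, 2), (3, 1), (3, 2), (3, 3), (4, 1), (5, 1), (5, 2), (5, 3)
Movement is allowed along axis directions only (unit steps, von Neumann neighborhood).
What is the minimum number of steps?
5
(one shortest path: (4, 2) → (4, 3) → (4, 4) → (3, 4) → (2, 4) → (2, 3))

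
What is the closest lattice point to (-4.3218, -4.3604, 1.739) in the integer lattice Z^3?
(-4, -4, 2)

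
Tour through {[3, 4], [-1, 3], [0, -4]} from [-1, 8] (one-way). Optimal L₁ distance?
21
(one optimal route: (-1, 8) → (3, 4) → (-1, 3) → (0, -4))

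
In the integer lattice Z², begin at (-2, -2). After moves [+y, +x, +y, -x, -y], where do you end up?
(-2, -1)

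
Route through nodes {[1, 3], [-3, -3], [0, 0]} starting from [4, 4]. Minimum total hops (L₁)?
14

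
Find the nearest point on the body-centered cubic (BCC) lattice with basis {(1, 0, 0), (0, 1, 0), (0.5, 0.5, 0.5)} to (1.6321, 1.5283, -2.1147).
(1.5, 1.5, -2.5)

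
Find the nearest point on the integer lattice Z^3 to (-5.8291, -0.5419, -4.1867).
(-6, -1, -4)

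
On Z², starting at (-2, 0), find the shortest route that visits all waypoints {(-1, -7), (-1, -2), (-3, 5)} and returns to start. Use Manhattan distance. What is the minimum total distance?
28
(one optimal route: (-2, 0) → (-1, -7) → (-1, -2) → (-3, 5) → (-2, 0))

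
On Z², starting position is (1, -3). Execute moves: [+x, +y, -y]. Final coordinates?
(2, -3)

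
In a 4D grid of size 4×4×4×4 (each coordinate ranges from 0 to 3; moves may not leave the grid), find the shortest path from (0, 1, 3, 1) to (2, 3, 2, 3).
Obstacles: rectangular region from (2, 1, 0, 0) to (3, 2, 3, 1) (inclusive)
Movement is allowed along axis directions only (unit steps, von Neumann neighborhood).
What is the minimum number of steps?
7
(one shortest path: (0, 1, 3, 1) → (1, 1, 3, 1) → (1, 2, 3, 1) → (1, 3, 3, 1) → (2, 3, 3, 1) → (2, 3, 2, 1) → (2, 3, 2, 2) → (2, 3, 2, 3))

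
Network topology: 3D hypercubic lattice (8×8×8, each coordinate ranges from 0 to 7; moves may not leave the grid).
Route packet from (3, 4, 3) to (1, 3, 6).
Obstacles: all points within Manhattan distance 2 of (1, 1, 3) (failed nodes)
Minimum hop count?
6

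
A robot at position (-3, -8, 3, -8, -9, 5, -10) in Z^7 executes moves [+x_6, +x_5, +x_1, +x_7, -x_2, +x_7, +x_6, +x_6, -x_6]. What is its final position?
(-2, -9, 3, -8, -8, 7, -8)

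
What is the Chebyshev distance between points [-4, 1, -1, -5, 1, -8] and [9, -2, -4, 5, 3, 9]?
17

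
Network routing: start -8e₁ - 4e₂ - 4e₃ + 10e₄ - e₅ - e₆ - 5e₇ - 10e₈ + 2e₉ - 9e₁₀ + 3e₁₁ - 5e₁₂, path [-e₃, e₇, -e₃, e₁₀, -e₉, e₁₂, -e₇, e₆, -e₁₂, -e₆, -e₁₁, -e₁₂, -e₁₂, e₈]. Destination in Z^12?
(-8, -4, -6, 10, -1, -1, -5, -9, 1, -8, 2, -7)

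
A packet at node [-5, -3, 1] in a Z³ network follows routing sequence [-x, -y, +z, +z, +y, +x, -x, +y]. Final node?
(-6, -2, 3)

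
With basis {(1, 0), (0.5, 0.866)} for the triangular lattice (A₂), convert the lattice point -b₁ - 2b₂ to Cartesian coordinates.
(-2, -1.732)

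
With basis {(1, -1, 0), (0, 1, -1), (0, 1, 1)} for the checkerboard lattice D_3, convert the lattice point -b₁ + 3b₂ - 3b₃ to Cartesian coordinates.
(-1, 1, -6)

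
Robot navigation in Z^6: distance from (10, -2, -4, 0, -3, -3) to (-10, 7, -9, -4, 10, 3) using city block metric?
57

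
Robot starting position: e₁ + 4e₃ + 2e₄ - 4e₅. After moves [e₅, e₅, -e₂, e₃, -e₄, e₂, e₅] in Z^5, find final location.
(1, 0, 5, 1, -1)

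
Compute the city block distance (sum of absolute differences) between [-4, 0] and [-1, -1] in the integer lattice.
4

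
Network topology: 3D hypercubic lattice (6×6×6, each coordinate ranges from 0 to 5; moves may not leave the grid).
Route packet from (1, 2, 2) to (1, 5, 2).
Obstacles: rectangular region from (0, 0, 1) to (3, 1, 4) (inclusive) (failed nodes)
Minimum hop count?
3
(one shortest path: (1, 2, 2) → (1, 3, 2) → (1, 4, 2) → (1, 5, 2))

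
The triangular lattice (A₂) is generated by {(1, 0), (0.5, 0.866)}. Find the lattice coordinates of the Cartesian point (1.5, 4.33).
-b₁ + 5b₂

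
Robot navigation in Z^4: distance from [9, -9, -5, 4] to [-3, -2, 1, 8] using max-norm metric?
12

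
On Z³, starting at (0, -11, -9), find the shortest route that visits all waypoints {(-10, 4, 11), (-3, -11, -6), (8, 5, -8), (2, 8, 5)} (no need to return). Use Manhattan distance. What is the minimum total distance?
79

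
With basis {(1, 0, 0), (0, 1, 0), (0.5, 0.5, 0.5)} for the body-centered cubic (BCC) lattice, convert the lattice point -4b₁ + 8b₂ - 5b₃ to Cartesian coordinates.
(-6.5, 5.5, -2.5)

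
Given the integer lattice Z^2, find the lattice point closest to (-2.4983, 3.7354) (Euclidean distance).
(-2, 4)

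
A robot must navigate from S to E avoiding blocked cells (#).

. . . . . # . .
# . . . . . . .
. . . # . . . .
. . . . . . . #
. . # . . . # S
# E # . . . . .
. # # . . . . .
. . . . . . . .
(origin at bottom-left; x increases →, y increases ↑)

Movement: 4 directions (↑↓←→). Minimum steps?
11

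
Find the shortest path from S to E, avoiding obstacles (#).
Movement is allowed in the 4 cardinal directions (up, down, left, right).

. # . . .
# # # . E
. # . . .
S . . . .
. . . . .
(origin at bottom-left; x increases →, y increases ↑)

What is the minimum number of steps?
6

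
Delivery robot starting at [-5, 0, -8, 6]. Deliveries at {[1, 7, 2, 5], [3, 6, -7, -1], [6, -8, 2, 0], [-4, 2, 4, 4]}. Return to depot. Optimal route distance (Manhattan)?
104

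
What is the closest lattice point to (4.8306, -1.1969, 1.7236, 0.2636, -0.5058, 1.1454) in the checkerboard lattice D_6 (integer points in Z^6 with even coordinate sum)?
(5, -1, 2, 0, -1, 1)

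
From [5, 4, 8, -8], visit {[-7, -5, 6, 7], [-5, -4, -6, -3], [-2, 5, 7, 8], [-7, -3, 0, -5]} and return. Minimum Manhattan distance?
108
(one optimal route: (5, 4, 8, -8) → (-2, 5, 7, 8) → (-7, -5, 6, 7) → (-5, -4, -6, -3) → (-7, -3, 0, -5) → (5, 4, 8, -8))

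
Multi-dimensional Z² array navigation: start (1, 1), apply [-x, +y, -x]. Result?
(-1, 2)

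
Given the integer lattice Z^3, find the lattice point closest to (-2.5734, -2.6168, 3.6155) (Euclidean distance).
(-3, -3, 4)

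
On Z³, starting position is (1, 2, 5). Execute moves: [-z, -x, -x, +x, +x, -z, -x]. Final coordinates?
(0, 2, 3)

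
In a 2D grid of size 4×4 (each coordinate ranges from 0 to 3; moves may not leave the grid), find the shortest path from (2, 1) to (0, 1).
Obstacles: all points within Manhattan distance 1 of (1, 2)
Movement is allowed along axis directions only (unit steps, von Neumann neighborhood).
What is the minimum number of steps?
4
(one shortest path: (2, 1) → (2, 0) → (1, 0) → (0, 0) → (0, 1))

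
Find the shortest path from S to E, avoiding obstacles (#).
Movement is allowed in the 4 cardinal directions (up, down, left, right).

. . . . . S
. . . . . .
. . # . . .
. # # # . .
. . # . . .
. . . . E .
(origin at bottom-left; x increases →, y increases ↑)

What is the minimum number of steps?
6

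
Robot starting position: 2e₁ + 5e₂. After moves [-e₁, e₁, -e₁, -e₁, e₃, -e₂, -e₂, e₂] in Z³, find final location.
(0, 4, 1)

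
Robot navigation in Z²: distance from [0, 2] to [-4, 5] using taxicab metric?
7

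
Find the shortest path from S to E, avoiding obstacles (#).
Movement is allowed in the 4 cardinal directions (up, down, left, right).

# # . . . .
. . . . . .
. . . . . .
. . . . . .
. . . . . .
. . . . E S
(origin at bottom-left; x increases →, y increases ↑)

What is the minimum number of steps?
1
(one shortest path: (5, 0) → (4, 0))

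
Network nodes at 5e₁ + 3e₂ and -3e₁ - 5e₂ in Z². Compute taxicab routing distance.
16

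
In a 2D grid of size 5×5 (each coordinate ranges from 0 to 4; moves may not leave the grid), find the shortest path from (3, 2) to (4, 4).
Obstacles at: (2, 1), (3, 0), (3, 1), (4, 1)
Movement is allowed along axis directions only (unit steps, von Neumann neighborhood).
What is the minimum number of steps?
3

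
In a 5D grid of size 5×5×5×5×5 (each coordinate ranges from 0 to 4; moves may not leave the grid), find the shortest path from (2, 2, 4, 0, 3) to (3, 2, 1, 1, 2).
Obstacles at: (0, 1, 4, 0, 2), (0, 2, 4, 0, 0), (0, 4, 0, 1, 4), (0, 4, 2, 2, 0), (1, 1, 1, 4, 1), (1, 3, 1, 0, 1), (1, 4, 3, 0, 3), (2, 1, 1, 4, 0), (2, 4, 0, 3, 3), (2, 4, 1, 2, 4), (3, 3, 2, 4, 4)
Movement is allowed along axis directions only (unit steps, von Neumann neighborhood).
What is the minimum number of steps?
6
(one shortest path: (2, 2, 4, 0, 3) → (3, 2, 4, 0, 3) → (3, 2, 3, 0, 3) → (3, 2, 2, 0, 3) → (3, 2, 1, 0, 3) → (3, 2, 1, 1, 3) → (3, 2, 1, 1, 2))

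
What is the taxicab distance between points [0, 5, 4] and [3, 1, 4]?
7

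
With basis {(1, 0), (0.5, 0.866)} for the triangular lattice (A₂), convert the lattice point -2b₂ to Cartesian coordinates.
(-1, -1.732)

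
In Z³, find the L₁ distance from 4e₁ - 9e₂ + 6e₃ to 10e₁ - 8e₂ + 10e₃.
11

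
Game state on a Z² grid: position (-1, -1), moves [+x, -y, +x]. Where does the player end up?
(1, -2)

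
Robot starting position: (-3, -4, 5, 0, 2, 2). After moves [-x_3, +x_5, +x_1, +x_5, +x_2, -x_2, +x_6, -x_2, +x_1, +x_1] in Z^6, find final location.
(0, -5, 4, 0, 4, 3)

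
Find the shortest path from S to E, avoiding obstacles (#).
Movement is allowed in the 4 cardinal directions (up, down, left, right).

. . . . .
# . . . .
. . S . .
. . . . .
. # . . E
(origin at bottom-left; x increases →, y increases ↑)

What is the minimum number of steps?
4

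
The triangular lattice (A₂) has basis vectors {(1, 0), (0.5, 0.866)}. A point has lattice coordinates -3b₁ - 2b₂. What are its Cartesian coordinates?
(-4, -1.732)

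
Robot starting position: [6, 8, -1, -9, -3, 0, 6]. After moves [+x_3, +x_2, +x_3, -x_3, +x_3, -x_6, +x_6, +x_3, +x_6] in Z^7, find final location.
(6, 9, 2, -9, -3, 1, 6)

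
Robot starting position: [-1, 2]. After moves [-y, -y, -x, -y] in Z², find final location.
(-2, -1)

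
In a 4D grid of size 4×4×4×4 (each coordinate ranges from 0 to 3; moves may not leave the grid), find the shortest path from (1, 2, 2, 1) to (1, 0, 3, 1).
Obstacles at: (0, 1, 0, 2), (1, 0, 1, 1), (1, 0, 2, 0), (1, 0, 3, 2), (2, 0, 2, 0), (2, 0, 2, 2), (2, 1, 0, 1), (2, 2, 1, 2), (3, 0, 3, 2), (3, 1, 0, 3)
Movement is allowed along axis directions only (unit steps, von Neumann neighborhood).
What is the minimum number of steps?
3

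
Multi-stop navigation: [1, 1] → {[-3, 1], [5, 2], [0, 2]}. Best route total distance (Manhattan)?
13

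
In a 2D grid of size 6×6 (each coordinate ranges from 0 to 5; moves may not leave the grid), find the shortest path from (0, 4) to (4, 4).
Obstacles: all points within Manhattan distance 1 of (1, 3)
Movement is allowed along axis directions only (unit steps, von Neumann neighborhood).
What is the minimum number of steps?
6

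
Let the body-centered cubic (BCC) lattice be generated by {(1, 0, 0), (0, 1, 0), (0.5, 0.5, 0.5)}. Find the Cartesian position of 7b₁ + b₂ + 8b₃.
(11, 5, 4)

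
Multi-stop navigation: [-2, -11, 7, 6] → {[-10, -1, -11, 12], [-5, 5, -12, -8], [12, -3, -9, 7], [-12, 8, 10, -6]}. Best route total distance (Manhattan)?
136
(one optimal route: (-2, -11, 7, 6) → (12, -3, -9, 7) → (-10, -1, -11, 12) → (-5, 5, -12, -8) → (-12, 8, 10, -6))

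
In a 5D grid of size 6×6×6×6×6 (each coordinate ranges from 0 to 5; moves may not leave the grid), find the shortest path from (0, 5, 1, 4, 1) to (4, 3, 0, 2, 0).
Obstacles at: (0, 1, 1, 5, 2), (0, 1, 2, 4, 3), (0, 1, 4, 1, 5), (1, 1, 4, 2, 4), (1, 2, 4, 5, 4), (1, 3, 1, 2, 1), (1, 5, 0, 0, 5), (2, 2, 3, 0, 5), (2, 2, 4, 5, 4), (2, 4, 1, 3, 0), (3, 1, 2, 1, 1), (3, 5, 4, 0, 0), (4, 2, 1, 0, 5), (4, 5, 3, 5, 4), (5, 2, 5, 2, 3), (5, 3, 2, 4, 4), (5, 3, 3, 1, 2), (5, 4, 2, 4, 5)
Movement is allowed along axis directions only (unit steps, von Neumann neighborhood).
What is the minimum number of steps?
10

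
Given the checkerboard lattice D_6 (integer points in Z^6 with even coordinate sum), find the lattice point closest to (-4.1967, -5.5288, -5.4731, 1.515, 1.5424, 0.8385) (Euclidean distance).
(-4, -6, -5, 2, 2, 1)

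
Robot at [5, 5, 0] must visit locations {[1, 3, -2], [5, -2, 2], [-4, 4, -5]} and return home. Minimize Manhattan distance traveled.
46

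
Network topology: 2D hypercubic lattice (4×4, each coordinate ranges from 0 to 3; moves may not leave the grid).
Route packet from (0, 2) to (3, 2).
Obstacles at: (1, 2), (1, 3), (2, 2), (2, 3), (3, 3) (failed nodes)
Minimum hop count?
5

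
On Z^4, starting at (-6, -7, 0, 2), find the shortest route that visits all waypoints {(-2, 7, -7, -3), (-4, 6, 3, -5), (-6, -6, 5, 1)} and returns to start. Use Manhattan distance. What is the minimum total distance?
74
(one optimal route: (-6, -7, 0, 2) → (-2, 7, -7, -3) → (-4, 6, 3, -5) → (-6, -6, 5, 1) → (-6, -7, 0, 2))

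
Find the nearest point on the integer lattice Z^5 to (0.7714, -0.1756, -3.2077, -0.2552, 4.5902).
(1, 0, -3, 0, 5)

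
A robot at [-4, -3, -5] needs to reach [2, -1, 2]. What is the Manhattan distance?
15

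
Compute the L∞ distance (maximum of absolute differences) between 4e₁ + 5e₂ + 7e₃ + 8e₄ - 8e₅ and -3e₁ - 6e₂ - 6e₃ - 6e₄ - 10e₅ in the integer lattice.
14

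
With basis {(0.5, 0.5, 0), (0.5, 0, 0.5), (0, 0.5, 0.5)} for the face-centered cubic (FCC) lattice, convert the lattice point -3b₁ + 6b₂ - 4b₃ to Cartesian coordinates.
(1.5, -3.5, 1)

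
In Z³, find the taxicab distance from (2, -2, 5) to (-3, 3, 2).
13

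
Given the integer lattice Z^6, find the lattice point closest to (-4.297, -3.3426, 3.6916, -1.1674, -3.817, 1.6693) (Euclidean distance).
(-4, -3, 4, -1, -4, 2)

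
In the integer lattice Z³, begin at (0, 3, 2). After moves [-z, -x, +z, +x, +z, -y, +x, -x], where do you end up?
(0, 2, 3)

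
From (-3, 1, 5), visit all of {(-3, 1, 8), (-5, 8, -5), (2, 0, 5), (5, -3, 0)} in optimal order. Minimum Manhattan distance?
49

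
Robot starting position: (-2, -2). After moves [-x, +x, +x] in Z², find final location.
(-1, -2)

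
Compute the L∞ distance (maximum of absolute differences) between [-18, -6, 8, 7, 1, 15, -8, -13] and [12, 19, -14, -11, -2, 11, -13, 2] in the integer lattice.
30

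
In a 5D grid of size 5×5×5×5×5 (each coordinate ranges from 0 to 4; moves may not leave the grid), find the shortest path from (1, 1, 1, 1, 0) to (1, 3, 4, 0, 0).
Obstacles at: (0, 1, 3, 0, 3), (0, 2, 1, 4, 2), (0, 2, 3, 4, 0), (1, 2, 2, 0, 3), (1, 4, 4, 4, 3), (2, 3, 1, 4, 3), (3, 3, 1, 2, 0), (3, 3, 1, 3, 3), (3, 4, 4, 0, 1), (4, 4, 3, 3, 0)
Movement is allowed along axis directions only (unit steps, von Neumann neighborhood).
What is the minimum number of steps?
6
(one shortest path: (1, 1, 1, 1, 0) → (1, 2, 1, 1, 0) → (1, 3, 1, 1, 0) → (1, 3, 2, 1, 0) → (1, 3, 3, 1, 0) → (1, 3, 4, 1, 0) → (1, 3, 4, 0, 0))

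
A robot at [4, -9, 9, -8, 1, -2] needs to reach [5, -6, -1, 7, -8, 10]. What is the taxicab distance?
50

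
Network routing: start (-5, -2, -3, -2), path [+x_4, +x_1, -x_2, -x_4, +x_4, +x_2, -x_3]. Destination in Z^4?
(-4, -2, -4, -1)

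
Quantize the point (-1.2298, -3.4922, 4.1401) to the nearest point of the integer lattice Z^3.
(-1, -3, 4)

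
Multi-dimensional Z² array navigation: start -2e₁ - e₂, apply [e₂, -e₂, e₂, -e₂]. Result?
(-2, -1)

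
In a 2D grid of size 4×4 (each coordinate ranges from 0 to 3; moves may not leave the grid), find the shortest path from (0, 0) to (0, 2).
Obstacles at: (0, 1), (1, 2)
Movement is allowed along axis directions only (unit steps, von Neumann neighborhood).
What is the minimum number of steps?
8
(one shortest path: (0, 0) → (1, 0) → (2, 0) → (2, 1) → (2, 2) → (2, 3) → (1, 3) → (0, 3) → (0, 2))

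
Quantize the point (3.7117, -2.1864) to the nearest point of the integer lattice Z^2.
(4, -2)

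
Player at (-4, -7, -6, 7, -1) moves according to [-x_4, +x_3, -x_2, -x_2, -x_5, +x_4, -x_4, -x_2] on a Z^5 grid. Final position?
(-4, -10, -5, 6, -2)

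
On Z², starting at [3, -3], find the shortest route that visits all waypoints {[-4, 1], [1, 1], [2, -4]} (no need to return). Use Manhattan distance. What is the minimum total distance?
13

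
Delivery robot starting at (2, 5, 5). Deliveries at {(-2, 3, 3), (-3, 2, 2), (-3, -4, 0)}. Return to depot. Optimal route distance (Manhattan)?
38
(one optimal route: (2, 5, 5) → (-2, 3, 3) → (-3, 2, 2) → (-3, -4, 0) → (2, 5, 5))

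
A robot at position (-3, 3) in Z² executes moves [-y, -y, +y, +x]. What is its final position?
(-2, 2)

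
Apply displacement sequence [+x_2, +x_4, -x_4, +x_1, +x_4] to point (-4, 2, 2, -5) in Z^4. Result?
(-3, 3, 2, -4)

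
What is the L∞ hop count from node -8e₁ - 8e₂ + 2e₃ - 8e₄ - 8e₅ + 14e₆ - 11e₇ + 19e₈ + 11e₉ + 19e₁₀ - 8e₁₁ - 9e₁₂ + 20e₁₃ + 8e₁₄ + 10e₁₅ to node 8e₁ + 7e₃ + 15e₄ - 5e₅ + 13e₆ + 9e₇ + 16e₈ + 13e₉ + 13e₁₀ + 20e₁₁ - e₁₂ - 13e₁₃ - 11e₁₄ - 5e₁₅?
33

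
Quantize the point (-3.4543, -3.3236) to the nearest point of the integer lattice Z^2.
(-3, -3)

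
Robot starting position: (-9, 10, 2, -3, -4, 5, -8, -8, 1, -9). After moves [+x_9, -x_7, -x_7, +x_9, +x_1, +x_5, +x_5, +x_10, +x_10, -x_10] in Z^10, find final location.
(-8, 10, 2, -3, -2, 5, -10, -8, 3, -8)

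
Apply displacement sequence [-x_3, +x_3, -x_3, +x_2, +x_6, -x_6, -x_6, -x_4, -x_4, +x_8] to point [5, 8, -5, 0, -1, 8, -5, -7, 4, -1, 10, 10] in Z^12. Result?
(5, 9, -6, -2, -1, 7, -5, -6, 4, -1, 10, 10)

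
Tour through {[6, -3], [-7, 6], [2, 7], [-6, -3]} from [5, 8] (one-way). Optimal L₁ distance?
36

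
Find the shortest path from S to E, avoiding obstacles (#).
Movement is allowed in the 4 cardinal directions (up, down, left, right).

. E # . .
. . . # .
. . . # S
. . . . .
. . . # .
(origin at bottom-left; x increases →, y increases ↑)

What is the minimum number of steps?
7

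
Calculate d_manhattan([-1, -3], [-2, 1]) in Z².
5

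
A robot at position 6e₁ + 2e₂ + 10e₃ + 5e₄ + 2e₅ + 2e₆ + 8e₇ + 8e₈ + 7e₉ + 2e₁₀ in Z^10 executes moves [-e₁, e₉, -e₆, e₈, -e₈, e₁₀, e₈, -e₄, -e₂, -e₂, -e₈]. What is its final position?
(5, 0, 10, 4, 2, 1, 8, 8, 8, 3)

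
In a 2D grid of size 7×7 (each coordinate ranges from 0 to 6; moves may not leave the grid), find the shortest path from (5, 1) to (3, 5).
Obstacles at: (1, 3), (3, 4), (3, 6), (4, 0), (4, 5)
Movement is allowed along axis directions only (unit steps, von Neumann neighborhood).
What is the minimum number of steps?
8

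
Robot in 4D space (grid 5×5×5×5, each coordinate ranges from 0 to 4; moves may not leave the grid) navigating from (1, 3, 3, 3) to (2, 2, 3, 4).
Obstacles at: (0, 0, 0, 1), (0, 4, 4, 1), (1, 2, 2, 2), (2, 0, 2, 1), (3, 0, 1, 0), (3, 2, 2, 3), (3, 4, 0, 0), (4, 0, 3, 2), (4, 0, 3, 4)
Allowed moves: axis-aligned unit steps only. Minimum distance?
3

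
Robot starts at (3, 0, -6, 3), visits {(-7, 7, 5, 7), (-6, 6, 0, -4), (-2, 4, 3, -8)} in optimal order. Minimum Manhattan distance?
60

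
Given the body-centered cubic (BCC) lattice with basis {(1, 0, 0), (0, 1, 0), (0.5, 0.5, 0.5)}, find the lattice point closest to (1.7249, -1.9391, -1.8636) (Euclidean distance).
(2, -2, -2)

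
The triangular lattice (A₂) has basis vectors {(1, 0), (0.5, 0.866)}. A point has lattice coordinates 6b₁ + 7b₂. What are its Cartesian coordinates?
(9.5, 6.062)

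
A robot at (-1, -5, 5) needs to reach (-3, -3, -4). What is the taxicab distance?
13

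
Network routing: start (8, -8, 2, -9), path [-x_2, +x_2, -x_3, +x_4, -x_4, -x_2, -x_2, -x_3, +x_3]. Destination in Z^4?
(8, -10, 1, -9)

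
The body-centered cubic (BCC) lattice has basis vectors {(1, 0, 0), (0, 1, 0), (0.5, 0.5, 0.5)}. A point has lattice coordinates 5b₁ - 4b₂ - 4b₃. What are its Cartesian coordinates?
(3, -6, -2)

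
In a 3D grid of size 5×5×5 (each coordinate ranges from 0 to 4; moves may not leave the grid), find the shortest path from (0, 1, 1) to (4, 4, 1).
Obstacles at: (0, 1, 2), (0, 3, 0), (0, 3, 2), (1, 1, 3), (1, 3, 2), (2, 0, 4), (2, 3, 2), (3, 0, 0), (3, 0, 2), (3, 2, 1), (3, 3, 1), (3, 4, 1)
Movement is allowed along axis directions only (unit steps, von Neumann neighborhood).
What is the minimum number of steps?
7
(one shortest path: (0, 1, 1) → (1, 1, 1) → (2, 1, 1) → (3, 1, 1) → (4, 1, 1) → (4, 2, 1) → (4, 3, 1) → (4, 4, 1))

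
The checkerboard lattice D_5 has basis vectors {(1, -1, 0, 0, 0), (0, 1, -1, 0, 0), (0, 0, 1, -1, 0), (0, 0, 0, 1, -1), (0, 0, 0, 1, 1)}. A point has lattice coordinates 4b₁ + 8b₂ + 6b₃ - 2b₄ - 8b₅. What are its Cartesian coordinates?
(4, 4, -2, -16, -6)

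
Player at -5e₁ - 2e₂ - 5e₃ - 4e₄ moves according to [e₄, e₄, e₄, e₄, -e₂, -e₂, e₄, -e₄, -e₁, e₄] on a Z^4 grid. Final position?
(-6, -4, -5, 1)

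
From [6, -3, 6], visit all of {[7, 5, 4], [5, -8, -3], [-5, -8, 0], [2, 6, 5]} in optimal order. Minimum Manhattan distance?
56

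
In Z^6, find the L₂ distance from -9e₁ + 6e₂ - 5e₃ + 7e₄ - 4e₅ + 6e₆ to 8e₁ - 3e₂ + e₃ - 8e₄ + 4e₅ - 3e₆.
27.8568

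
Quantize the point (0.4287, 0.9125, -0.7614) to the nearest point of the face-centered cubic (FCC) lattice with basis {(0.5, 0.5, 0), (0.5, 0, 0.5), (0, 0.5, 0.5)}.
(0.5, 1, -0.5)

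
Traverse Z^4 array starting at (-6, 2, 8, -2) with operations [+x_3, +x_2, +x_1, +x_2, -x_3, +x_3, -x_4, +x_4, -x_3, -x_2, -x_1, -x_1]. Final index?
(-7, 3, 8, -2)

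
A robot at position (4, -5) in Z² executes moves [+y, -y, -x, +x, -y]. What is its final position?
(4, -6)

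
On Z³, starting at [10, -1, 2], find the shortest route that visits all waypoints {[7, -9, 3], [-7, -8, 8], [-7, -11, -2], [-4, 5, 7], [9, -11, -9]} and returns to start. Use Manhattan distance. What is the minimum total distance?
106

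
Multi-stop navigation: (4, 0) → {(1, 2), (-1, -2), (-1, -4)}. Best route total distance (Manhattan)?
13
(one optimal route: (4, 0) → (1, 2) → (-1, -2) → (-1, -4))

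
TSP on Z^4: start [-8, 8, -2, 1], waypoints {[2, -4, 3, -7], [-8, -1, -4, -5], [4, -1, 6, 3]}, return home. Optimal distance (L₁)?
88
(one optimal route: (-8, 8, -2, 1) → (-8, -1, -4, -5) → (2, -4, 3, -7) → (4, -1, 6, 3) → (-8, 8, -2, 1))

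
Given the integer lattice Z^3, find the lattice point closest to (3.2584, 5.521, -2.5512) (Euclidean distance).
(3, 6, -3)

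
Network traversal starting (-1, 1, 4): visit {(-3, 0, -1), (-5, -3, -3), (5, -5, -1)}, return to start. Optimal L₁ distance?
46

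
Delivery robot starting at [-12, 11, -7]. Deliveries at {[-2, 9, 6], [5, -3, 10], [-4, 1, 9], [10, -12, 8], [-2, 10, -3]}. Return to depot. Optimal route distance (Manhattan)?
124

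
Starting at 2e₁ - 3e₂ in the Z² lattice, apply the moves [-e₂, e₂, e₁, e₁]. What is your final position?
(4, -3)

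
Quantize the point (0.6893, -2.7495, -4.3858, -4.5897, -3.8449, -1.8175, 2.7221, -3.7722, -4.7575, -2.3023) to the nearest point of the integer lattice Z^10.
(1, -3, -4, -5, -4, -2, 3, -4, -5, -2)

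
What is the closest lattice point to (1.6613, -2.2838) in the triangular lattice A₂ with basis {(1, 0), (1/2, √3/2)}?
(1.5, -2.598)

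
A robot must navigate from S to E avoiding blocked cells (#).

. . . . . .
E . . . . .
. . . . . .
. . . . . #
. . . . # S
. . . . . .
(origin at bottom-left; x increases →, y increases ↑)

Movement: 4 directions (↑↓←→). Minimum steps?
10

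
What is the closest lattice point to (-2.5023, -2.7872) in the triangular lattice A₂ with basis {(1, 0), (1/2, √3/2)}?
(-2.5, -2.598)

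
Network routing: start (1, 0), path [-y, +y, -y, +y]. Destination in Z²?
(1, 0)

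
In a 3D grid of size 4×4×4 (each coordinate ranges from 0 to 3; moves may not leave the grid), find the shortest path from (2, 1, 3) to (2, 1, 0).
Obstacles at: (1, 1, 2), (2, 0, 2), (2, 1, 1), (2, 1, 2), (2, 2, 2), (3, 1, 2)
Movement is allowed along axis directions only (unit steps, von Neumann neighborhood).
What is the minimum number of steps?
7
(one shortest path: (2, 1, 3) → (1, 1, 3) → (0, 1, 3) → (0, 1, 2) → (0, 1, 1) → (1, 1, 1) → (1, 1, 0) → (2, 1, 0))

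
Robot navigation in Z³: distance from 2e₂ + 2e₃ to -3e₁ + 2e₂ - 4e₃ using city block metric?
9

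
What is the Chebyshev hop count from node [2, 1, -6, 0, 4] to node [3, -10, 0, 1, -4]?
11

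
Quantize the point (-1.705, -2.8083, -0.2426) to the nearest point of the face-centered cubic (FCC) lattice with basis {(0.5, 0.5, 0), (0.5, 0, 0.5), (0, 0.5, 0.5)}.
(-1.5, -3, -0.5)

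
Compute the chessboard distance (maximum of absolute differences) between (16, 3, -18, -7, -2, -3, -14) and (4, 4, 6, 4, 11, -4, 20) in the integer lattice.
34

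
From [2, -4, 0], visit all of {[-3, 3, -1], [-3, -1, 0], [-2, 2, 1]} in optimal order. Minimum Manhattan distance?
17
(one optimal route: (2, -4, 0) → (-3, -1, 0) → (-3, 3, -1) → (-2, 2, 1))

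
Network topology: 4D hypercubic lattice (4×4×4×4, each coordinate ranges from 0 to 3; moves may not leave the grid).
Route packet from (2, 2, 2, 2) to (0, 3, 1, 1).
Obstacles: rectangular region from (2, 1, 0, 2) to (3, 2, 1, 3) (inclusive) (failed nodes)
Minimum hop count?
5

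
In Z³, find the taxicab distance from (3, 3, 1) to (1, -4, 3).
11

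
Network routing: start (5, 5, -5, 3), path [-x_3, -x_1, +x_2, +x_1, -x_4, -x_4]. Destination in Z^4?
(5, 6, -6, 1)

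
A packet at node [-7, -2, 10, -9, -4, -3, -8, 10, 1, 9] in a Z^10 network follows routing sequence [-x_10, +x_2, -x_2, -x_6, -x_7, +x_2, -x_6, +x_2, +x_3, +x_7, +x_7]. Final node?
(-7, 0, 11, -9, -4, -5, -7, 10, 1, 8)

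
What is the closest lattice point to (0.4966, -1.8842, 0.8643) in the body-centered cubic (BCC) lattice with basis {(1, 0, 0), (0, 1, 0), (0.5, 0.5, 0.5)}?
(0, -2, 1)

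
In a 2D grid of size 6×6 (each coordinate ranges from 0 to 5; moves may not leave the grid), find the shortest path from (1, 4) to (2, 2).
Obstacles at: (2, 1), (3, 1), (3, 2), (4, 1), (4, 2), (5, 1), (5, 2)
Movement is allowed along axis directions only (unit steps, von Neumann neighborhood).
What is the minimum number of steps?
3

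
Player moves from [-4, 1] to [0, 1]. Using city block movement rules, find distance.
4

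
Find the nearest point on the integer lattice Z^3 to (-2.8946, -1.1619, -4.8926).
(-3, -1, -5)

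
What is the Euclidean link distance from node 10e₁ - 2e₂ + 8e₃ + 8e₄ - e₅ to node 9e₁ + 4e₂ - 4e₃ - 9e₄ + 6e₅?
22.7816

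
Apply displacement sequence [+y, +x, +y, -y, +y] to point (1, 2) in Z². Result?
(2, 4)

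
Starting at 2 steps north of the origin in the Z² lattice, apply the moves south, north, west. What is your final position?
(-1, 2)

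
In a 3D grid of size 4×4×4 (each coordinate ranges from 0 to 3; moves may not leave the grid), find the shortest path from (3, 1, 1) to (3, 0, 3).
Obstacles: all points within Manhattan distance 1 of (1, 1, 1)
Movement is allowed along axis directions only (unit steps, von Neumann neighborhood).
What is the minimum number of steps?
3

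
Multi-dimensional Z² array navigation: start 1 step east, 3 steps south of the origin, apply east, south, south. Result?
(2, -5)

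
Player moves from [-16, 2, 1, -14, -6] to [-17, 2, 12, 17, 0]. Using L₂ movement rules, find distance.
33.4515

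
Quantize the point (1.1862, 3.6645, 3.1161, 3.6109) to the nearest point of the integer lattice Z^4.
(1, 4, 3, 4)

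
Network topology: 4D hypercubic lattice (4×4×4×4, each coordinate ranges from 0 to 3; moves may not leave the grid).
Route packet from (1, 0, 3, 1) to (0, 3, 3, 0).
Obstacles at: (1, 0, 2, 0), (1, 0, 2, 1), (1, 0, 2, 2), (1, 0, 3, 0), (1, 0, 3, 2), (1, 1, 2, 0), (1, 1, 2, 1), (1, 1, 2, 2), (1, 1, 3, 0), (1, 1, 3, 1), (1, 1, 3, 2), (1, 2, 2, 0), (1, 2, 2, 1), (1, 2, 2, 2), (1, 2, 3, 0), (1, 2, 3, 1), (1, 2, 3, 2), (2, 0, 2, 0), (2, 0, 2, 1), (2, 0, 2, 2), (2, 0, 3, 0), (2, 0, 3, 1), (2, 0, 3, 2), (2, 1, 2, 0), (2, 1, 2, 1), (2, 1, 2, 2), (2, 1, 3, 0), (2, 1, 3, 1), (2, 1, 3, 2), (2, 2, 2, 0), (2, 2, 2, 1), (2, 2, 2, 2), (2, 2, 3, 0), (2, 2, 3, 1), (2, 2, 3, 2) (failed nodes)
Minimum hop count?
5
(one shortest path: (1, 0, 3, 1) → (0, 0, 3, 1) → (0, 1, 3, 1) → (0, 2, 3, 1) → (0, 3, 3, 1) → (0, 3, 3, 0))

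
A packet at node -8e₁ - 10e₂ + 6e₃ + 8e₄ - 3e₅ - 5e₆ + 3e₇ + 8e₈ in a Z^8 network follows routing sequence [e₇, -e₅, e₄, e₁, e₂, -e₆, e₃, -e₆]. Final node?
(-7, -9, 7, 9, -4, -7, 4, 8)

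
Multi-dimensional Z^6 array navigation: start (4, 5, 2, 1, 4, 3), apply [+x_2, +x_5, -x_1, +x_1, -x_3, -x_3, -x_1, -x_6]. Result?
(3, 6, 0, 1, 5, 2)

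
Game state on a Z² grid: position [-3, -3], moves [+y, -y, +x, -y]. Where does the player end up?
(-2, -4)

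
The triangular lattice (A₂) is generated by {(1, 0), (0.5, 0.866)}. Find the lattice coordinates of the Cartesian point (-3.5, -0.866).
-3b₁ - b₂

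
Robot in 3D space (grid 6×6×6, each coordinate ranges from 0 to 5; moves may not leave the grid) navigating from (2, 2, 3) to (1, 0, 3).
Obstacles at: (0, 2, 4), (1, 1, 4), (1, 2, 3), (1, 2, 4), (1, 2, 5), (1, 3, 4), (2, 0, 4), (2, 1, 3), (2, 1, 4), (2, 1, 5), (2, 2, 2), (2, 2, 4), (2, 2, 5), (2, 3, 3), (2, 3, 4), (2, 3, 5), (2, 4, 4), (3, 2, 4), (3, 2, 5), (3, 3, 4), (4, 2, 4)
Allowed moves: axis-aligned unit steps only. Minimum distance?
5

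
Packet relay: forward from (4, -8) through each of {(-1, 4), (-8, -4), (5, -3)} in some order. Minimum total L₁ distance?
34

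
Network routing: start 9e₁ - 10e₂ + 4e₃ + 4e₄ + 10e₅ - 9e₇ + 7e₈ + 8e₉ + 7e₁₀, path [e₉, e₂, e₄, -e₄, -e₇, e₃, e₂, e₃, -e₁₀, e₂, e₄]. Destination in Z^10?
(9, -7, 6, 5, 10, 0, -10, 7, 9, 6)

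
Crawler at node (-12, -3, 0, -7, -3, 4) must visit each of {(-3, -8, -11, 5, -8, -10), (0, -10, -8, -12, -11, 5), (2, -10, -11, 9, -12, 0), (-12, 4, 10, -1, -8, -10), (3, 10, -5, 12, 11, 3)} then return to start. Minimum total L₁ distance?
286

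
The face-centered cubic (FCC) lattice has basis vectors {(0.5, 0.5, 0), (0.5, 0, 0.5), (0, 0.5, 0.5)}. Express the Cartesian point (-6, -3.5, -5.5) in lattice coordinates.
-4b₁ - 8b₂ - 3b₃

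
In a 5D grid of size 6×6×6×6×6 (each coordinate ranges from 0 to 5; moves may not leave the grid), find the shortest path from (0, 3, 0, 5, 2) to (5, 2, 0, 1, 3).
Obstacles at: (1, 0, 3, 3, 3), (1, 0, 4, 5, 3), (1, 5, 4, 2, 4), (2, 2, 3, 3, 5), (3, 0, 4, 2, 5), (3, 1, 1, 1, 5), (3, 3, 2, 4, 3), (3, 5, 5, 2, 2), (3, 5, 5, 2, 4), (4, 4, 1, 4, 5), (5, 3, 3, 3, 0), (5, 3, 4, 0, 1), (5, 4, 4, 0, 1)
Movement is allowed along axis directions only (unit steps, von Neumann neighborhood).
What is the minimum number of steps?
11
(one shortest path: (0, 3, 0, 5, 2) → (1, 3, 0, 5, 2) → (2, 3, 0, 5, 2) → (3, 3, 0, 5, 2) → (4, 3, 0, 5, 2) → (5, 3, 0, 5, 2) → (5, 2, 0, 5, 2) → (5, 2, 0, 4, 2) → (5, 2, 0, 3, 2) → (5, 2, 0, 2, 2) → (5, 2, 0, 1, 2) → (5, 2, 0, 1, 3))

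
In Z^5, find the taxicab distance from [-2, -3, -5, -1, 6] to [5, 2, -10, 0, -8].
32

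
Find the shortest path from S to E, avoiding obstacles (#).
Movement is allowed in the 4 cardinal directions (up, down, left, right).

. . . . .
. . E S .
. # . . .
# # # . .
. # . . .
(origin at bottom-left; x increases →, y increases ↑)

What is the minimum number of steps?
1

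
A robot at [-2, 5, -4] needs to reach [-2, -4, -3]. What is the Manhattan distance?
10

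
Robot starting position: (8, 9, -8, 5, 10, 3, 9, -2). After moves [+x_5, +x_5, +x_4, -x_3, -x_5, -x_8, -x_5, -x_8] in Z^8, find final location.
(8, 9, -9, 6, 10, 3, 9, -4)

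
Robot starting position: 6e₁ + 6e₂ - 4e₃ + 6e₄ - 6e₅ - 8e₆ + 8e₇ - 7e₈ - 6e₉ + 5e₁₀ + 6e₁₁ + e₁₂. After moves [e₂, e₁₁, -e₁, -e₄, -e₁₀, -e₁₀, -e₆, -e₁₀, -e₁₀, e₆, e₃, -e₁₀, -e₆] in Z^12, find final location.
(5, 7, -3, 5, -6, -9, 8, -7, -6, 0, 7, 1)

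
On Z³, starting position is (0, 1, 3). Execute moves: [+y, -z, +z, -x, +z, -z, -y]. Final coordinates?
(-1, 1, 3)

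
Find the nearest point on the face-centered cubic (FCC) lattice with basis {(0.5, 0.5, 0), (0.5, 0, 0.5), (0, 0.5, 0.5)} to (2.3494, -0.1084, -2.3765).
(2.5, 0, -2.5)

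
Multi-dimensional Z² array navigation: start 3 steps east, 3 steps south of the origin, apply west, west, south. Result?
(1, -4)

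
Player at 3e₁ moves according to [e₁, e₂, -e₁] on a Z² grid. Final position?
(3, 1)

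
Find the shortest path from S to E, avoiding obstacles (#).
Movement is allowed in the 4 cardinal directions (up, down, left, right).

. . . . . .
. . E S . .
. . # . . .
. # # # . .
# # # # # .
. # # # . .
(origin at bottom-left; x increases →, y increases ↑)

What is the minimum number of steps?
1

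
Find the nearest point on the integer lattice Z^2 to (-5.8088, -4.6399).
(-6, -5)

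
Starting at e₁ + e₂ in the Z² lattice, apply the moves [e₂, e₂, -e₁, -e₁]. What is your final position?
(-1, 3)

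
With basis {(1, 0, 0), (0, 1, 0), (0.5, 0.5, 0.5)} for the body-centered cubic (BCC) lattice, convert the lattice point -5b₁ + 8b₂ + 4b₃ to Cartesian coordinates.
(-3, 10, 2)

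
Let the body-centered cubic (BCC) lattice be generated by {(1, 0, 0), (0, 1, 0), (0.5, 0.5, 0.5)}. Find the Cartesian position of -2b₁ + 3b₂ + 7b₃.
(1.5, 6.5, 3.5)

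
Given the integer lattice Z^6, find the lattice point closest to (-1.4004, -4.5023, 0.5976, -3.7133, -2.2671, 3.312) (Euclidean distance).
(-1, -5, 1, -4, -2, 3)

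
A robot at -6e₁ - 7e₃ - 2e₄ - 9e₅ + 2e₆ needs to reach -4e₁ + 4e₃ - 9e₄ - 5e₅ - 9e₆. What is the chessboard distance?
11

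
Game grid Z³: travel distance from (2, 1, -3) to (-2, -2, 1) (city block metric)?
11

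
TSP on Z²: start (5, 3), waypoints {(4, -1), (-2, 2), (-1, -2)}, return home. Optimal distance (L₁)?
24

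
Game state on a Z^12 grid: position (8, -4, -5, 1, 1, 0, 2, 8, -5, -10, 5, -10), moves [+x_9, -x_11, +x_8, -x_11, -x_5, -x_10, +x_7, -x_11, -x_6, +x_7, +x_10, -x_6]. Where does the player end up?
(8, -4, -5, 1, 0, -2, 4, 9, -4, -10, 2, -10)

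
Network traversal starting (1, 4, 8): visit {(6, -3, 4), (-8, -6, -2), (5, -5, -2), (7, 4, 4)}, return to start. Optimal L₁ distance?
70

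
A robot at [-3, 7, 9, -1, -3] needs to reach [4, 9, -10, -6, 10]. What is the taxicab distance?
46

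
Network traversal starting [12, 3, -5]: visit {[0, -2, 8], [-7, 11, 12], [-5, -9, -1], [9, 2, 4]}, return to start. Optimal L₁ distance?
122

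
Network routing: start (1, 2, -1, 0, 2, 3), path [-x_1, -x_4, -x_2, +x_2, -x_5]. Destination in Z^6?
(0, 2, -1, -1, 1, 3)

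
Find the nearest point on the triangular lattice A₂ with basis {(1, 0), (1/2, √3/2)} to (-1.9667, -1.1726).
(-1.5, -0.866)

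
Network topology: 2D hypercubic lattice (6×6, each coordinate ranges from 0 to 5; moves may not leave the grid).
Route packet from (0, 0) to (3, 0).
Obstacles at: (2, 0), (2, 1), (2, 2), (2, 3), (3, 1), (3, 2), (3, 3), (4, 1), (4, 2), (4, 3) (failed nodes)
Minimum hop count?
15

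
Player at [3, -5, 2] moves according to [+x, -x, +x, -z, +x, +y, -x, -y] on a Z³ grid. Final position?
(4, -5, 1)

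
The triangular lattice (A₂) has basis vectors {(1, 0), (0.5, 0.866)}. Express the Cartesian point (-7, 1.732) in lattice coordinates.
-8b₁ + 2b₂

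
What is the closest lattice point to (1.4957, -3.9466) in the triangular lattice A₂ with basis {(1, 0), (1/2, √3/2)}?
(1.5, -4.33)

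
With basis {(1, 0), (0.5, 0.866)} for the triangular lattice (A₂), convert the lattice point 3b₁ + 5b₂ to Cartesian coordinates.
(5.5, 4.33)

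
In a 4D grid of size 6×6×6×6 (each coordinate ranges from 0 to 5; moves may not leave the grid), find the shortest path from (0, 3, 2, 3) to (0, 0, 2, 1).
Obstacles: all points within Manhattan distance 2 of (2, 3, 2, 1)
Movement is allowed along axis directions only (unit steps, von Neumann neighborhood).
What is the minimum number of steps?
5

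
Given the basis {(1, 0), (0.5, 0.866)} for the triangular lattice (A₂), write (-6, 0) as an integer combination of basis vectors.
-6b₁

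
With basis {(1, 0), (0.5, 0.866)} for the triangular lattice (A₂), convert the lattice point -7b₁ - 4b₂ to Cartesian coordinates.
(-9, -3.464)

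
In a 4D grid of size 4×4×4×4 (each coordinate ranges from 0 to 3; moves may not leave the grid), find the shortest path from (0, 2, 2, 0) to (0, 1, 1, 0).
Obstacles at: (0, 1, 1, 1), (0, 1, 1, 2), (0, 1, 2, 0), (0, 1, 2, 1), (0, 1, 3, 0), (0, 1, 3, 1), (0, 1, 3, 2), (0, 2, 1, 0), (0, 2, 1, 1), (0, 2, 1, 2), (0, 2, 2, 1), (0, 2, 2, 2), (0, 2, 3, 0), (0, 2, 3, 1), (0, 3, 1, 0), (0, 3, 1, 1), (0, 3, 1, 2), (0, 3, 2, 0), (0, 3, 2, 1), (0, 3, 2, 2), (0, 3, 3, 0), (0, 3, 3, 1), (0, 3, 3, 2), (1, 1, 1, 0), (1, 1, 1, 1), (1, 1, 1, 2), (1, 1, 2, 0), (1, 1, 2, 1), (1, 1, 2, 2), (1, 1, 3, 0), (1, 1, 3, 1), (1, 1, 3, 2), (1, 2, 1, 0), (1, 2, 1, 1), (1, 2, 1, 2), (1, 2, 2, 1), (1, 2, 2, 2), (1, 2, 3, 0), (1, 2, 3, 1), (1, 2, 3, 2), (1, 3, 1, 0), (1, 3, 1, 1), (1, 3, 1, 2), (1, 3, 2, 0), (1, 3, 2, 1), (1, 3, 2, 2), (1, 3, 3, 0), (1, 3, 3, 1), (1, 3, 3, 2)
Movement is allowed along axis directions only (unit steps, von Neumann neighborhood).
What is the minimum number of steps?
8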